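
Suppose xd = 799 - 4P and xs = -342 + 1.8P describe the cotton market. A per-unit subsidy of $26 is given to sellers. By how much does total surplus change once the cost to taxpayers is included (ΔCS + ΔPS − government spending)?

Net change in total surplus = -12168/29

Pre-subsidy: 799 - 4P = -342 + 1.8P gives P* = 5705/29, x* = 351/29.
With the subsidy, sellers receive Ps = Pb + 26 for each unit, where Pb is the price buyers pay.
Supply in terms of Pb becomes xs = -342 + 1.8(Pb + 26) = -295.2 + 1.8Pb. Setting this equal to demand: 799 - 4Pb = -295.2 + 1.8Pb, so Pb = 5471/29.
Sellers receive Ps = 5471/29 + 26 = 6225/29; x' = 799 − 4·(5471/29) = 1287/29.
ΔCS = ½(351/29 + 1287/29)(5705/29 − 5471/29) = 191646/841; ΔPS = ½(351/29 + 1287/29)(6225/29 − 5705/29) = 425880/841.
Government spending = 26 × 1287/29 = 33462/29.
Net change = 191646/841 + 425880/841 − 33462/29 = -12168/29. The loss equals the DWL triangle ½·26·936/29.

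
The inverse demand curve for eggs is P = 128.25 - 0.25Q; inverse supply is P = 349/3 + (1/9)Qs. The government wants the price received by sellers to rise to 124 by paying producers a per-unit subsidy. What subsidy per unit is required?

Required subsidy s = 13 per unit

At a seller price of 124, quantity supplied is -1047 + 9·124 = 69.
Buyers absorb 69 only when they pay Pb = 128.25 − 0.25·69 = 111.
s = Ps − Pb = 124 − 111 = 13.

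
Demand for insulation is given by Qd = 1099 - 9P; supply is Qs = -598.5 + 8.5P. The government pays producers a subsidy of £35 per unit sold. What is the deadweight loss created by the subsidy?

Pre-subsidy: 1099 - 9P = -598.5 + 8.5P gives P* = 97, Q* = 226.
With the subsidy, sellers receive Ps = Pb + 35 for each unit, where Pb is the price buyers pay.
Supply in terms of Pb becomes Qs = -598.5 + 8.5(Pb + 35) = -301 + 8.5Pb. Setting this equal to demand: 1099 - 9Pb = -301 + 8.5Pb, so Pb = 80.
Sellers receive Ps = 80 + 35 = 115; Q' = 1099 − 9·80 = 379.
The subsidy expands output by 379 − 226 = 153 past the efficient level; on those units the gap between marginal cost and willingness to pay runs from 0 up to 35.
DWL = ½ × 35 × 153 = 2677.5.

Deadweight loss = £2677.5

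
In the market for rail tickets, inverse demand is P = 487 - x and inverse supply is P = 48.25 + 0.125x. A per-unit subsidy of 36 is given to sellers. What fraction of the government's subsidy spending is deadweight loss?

DWL / government spending = 8/211

Pre-subsidy: 487 - x = 48.25 + 0.125x gives x* = 390 and P* = 97.
With the subsidy, sellers receive Ps = Pb + 36 for each unit, where Pb is the price buyers pay.
On the curves, Pb = 487 - x and Ps = 48.25 + 0.125x; the wedge Ps − Pb = 36 gives 48.25 + 0.125x − (487 - x) = 36, so x' = 422.
Then Pb = 487 − 1·422 = 65 and Ps = 48.25 + 0.125·422 = 101.
ΔCS = ½(390 + 422)(97 − 65) = 12992; ΔPS = ½(390 + 422)(101 − 97) = 1624.
Government spending = 36 × 422 = 15192.
DWL = ½ × 36 × (422 − 390) = 576; fraction = 576 / 15192 = 8/211.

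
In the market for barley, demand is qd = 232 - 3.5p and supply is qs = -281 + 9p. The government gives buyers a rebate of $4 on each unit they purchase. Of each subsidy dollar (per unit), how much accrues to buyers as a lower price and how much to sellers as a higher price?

Pre-subsidy: 232 - 3.5p = -281 + 9p gives p* = 41.04, q* = 88.36.
With the rebate, buyers effectively pay pb = ps − 4, where ps is the price sellers receive.
Demand in terms of ps becomes qd = 232 − 3.5(ps − 4) = 246 - 3.5ps. Setting this equal to supply: 246 - 3.5ps = -281 + 9ps, so ps = 42.16.
Buyers pay pb = 42.16 − 4 = 38.16; q' = -281 + 9·42.16 = 98.44.
Buyers' price falls by p* − pb = 41.04 − 38.16 = 2.88; sellers' price rises by ps − p* = 42.16 − 41.04 = 1.12.

Buyers gain $2.88 per unit; sellers gain $1.12 per unit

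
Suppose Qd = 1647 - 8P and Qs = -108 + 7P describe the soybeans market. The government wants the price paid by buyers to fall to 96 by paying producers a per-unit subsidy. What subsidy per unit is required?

At a buyer price of 96, quantity demanded is 1647 − 8·96 = 879.
Sellers supply 879 only when they receive Ps with -108 + 7·Ps = 879, i.e. Ps = 141.
s = Ps − Pb = 141 − 96 = 45.

Required subsidy s = 45 per unit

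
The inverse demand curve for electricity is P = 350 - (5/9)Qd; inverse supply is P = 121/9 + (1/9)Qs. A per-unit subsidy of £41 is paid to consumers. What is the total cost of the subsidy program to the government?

Government cost = 69659/3

Pre-subsidy: 350 - (5/9)Q = 121/9 + (1/9)Q gives Q* = 3029/6 and P* = 3755/54.
With the rebate, buyers effectively pay Pb = Ps − 41, where Ps is the price sellers receive.
On the curves, Pb = 350 - (5/9)Q and Ps = 121/9 + (1/9)Q; the wedge Ps − Pb = 41 gives 121/9 + (1/9)Q − (350 - (5/9)Q) = 41, so Q' = 1699/3.
Then Pb = 350 − (5/9)·(1699/3) = 955/27 and Ps = 121/9 + (1/9)·(1699/3) = 2062/27.
Government outlay = subsidy × quantity = 41 × 1699/3 = 69659/3.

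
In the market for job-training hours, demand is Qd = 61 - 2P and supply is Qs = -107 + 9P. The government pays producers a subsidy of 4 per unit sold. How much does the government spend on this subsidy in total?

Pre-subsidy: 61 - 2P = -107 + 9P gives P* = 168/11, Q* = 335/11.
With the subsidy, sellers receive Ps = Pb + 4 for each unit, where Pb is the price buyers pay.
Supply in terms of Pb becomes Qs = -107 + 9(Pb + 4) = -71 + 9Pb. Setting this equal to demand: 61 - 2Pb = -71 + 9Pb, so Pb = 12.
Sellers receive Ps = 12 + 4 = 16; Q' = 61 − 2·12 = 37.
Government outlay = subsidy × quantity = 4 × 37 = 148.

Government cost = 148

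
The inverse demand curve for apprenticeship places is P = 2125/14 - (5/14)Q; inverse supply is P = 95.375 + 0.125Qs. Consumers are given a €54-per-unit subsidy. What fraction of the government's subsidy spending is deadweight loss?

Pre-subsidy: 2125/14 - (5/14)Q = 95.375 + 0.125Q gives Q* = 117 and P* = 110.
With the rebate, buyers effectively pay Pb = Ps − 54, where Ps is the price sellers receive.
On the curves, Pb = 2125/14 - (5/14)Q and Ps = 95.375 + 0.125Q; the wedge Ps − Pb = 54 gives 95.375 + 0.125Q − (2125/14 - (5/14)Q) = 54, so Q' = 229.
Then Pb = 2125/14 − (5/14)·229 = 70 and Ps = 95.375 + 0.125·229 = 124.
ΔCS = ½(117 + 229)(110 − 70) = 6920; ΔPS = ½(117 + 229)(124 − 110) = 2422.
Government spending = 54 × 229 = 12366.
DWL = ½ × 54 × (229 − 117) = 3024; fraction = 3024 / 12366 = 56/229.

DWL / government spending = 56/229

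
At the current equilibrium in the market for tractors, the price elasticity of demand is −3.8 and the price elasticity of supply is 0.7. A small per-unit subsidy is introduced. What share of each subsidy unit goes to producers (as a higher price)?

For a small subsidy around the equilibrium, the benefit split depends on the relative slopes, which at a point are proportional to the elasticities.
Buyer share = εs/(εs + |εd|) = 0.7/(0.7 + 3.8) = 7/45; seller share = |εd|/(εs + |εd|) = 38/45.
So producers capture 38/45 of the subsidy.

Producer share = 38/45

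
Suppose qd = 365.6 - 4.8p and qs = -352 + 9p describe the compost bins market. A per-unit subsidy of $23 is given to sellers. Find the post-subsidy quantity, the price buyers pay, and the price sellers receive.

Pre-subsidy: 365.6 - 4.8p = -352 + 9p gives p* = 52, q* = 116.
With the subsidy, sellers receive ps = pb + 23 for each unit, where pb is the price buyers pay.
Supply in terms of pb becomes qs = -352 + 9(pb + 23) = -145 + 9pb. Setting this equal to demand: 365.6 - 4.8pb = -145 + 9pb, so pb = 37.
Sellers receive ps = 37 + 23 = 60; q' = 365.6 − 4.8·37 = 188.

q' = 188; buyers pay $37; sellers receive $60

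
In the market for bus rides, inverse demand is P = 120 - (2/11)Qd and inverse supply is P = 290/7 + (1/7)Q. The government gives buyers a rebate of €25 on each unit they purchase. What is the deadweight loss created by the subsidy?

Deadweight loss = €962.5

Pre-subsidy: 120 - (2/11)Q = 290/7 + (1/7)Q gives Q* = 242 and P* = 76.
With the rebate, buyers effectively pay Pb = Ps − 25, where Ps is the price sellers receive.
On the curves, Pb = 120 - (2/11)Q and Ps = 290/7 + (1/7)Q; the wedge Ps − Pb = 25 gives 290/7 + (1/7)Q − (120 - (2/11)Q) = 25, so Q' = 319.
Then Pb = 120 − (2/11)·319 = 62 and Ps = 290/7 + (1/7)·319 = 87.
The subsidy expands output by 319 − 242 = 77 past the efficient level; on those units the gap between marginal cost and willingness to pay runs from 0 up to 25.
DWL = ½ × 25 × 77 = 962.5.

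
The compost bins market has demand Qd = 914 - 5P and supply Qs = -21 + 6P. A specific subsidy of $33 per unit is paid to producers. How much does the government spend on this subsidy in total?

Government cost = $19107

Pre-subsidy: 914 - 5P = -21 + 6P gives P* = 85, Q* = 489.
With the subsidy, sellers receive Ps = Pb + 33 for each unit, where Pb is the price buyers pay.
Supply in terms of Pb becomes Qs = -21 + 6(Pb + 33) = 177 + 6Pb. Setting this equal to demand: 914 - 5Pb = 177 + 6Pb, so Pb = 67.
Sellers receive Ps = 67 + 33 = 100; Q' = 914 − 5·67 = 579.
Government outlay = subsidy × quantity = 33 × 579 = 19107.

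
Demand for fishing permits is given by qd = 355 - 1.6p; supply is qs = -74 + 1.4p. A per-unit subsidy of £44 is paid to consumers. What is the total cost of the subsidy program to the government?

Government cost = 524876/75

Pre-subsidy: 355 - 1.6p = -74 + 1.4p gives p* = 143, q* = 126.2.
With the rebate, buyers effectively pay pb = ps − 44, where ps is the price sellers receive.
Demand in terms of ps becomes qd = 355 − 1.6(ps − 44) = 425.4 - 1.6ps. Setting this equal to supply: 425.4 - 1.6ps = -74 + 1.4ps, so ps = 2497/15.
Buyers pay pb = 2497/15 − 44 = 1837/15; q' = -74 + 1.4·(2497/15) = 11929/75.
Government outlay = subsidy × quantity = 44 × 11929/75 = 524876/75.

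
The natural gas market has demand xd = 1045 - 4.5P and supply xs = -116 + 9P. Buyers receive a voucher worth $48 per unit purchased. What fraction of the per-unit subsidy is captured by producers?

Producer share = 1/3

Pre-subsidy: 1045 - 4.5P = -116 + 9P gives P* = 86, x* = 658.
With the rebate, buyers effectively pay Pb = Ps − 48, where Ps is the price sellers receive.
Demand in terms of Ps becomes xd = 1045 − 4.5(Ps − 48) = 1261 - 4.5Ps. Setting this equal to supply: 1261 - 4.5Ps = -116 + 9Ps, so Ps = 102.
Buyers pay Pb = 102 − 48 = 54; x' = -116 + 9·102 = 802.
Buyers' price falls by P* − Pb = 86 − 54 = 32; sellers' price rises by Ps − P* = 102 − 86 = 16.
So producers capture 16/48 = 1/3 of each unit of subsidy.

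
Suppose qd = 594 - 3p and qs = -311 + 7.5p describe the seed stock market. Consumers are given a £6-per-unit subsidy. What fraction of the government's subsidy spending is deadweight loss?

Pre-subsidy: 594 - 3p = -311 + 7.5p gives p* = 1810/21, q* = 2348/7.
With the rebate, buyers effectively pay pb = ps − 6, where ps is the price sellers receive.
Demand in terms of ps becomes qd = 594 − 3(ps − 6) = 612 - 3ps. Setting this equal to supply: 612 - 3ps = -311 + 7.5ps, so ps = 1846/21.
Buyers pay pb = 1846/21 − 6 = 1720/21; q' = -311 + 7.5·(1846/21) = 2438/7.
ΔCS = ½(2348/7 + 2438/7)(1810/21 − 1720/21) = 71790/49; ΔPS = ½(2348/7 + 2438/7)(1846/21 − 1810/21) = 28716/49.
Government spending = 6 × 2438/7 = 14628/7.
DWL = ½ × 6 × (2438/7 − 2348/7) = 270/7; fraction = (270/7) / (14628/7) = 45/2438.

DWL / government spending = 45/2438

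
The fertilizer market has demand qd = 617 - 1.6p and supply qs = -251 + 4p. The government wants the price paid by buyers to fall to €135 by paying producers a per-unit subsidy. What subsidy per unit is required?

At a buyer price of 135, quantity demanded is 617 − 1.6·135 = 401.
Sellers supply 401 only when they receive ps with -251 + 4·ps = 401, i.e. ps = 163.
s = ps − pb = 163 − 135 = 28.

Required subsidy s = €28 per unit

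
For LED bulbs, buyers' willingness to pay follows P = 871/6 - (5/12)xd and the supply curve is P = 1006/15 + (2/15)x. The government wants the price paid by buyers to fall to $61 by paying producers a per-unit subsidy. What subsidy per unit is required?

Required subsidy s = $33 per unit

At a buyer price of 61, quantity demanded is 348.4 − 2.4·61 = 202.
Sellers supply 202 only when they receive Ps = 1006/15 + (2/15)·202 = 94.
s = Ps − Pb = 94 − 61 = 33.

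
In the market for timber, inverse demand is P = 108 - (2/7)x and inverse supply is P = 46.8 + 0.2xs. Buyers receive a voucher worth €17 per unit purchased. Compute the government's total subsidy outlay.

Government cost = €2737

Pre-subsidy: 108 - (2/7)x = 46.8 + 0.2x gives x* = 126 and P* = 72.
With the rebate, buyers effectively pay Pb = Ps − 17, where Ps is the price sellers receive.
On the curves, Pb = 108 - (2/7)x and Ps = 46.8 + 0.2x; the wedge Ps − Pb = 17 gives 46.8 + 0.2x − (108 - (2/7)x) = 17, so x' = 161.
Then Pb = 108 − (2/7)·161 = 62 and Ps = 46.8 + 0.2·161 = 79.
Government outlay = subsidy × quantity = 17 × 161 = 2737.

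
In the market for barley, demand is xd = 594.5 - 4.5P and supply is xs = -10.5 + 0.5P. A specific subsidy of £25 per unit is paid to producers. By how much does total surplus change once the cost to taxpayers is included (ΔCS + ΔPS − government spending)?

Net change in total surplus = -£140.625

Pre-subsidy: 594.5 - 4.5P = -10.5 + 0.5P gives P* = 121, x* = 50.
With the subsidy, sellers receive Ps = Pb + 25 for each unit, where Pb is the price buyers pay.
Supply in terms of Pb becomes xs = -10.5 + 0.5(Pb + 25) = 2 + 0.5Pb. Setting this equal to demand: 594.5 - 4.5Pb = 2 + 0.5Pb, so Pb = 118.5.
Sellers receive Ps = 118.5 + 25 = 143.5; x' = 594.5 − 4.5·118.5 = 61.25.
ΔCS = ½(50 + 61.25)(121 − 118.5) = 139.0625; ΔPS = ½(50 + 61.25)(143.5 − 121) = 1251.5625.
Government spending = 25 × 61.25 = 1531.25.
Net change = 139.0625 + 1251.5625 − 1531.25 = -140.625. The loss equals the DWL triangle ½·25·11.25.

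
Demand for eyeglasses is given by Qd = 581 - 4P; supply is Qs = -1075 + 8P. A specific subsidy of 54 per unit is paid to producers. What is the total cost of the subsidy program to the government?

Government cost = 9342

Pre-subsidy: 581 - 4P = -1075 + 8P gives P* = 138, Q* = 29.
With the subsidy, sellers receive Ps = Pb + 54 for each unit, where Pb is the price buyers pay.
Supply in terms of Pb becomes Qs = -1075 + 8(Pb + 54) = -643 + 8Pb. Setting this equal to demand: 581 - 4Pb = -643 + 8Pb, so Pb = 102.
Sellers receive Ps = 102 + 54 = 156; Q' = 581 − 4·102 = 173.
Government outlay = subsidy × quantity = 54 × 173 = 9342.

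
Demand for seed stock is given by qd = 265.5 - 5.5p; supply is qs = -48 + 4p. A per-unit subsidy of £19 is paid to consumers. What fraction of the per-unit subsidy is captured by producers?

Producer share = 11/19

Pre-subsidy: 265.5 - 5.5p = -48 + 4p gives p* = 33, q* = 84.
With the rebate, buyers effectively pay pb = ps − 19, where ps is the price sellers receive.
Demand in terms of ps becomes qd = 265.5 − 5.5(ps − 19) = 370 - 5.5ps. Setting this equal to supply: 370 - 5.5ps = -48 + 4ps, so ps = 44.
Buyers pay pb = 44 − 19 = 25; q' = -48 + 4·44 = 128.
Buyers' price falls by p* − pb = 33 − 25 = 8; sellers' price rises by ps − p* = 44 − 33 = 11.
So producers capture 11/19 = 11/19 of each unit of subsidy.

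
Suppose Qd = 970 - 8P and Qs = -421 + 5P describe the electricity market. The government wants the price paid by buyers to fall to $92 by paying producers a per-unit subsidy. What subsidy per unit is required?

At a buyer price of 92, quantity demanded is 970 − 8·92 = 234.
Sellers supply 234 only when they receive Ps with -421 + 5·Ps = 234, i.e. Ps = 131.
s = Ps − Pb = 131 − 92 = 39.

Required subsidy s = $39 per unit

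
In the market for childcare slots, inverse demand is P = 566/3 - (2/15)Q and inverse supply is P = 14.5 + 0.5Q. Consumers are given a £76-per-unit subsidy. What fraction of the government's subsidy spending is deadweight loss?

DWL / government spending = 12/79

Pre-subsidy: 566/3 - (2/15)Q = 14.5 + 0.5Q gives Q* = 275 and P* = 152.
With the rebate, buyers effectively pay Pb = Ps − 76, where Ps is the price sellers receive.
On the curves, Pb = 566/3 - (2/15)Q and Ps = 14.5 + 0.5Q; the wedge Ps − Pb = 76 gives 14.5 + 0.5Q − (566/3 - (2/15)Q) = 76, so Q' = 395.
Then Pb = 566/3 − (2/15)·395 = 136 and Ps = 14.5 + 0.5·395 = 212.
ΔCS = ½(275 + 395)(152 − 136) = 5360; ΔPS = ½(275 + 395)(212 − 152) = 20100.
Government spending = 76 × 395 = 30020.
DWL = ½ × 76 × (395 − 275) = 4560; fraction = 4560 / 30020 = 12/79.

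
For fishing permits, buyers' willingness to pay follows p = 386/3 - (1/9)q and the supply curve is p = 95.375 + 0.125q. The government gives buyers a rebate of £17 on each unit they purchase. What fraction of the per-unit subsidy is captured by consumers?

Consumer share = 8/17

Pre-subsidy: 386/3 - (1/9)q = 95.375 + 0.125q gives q* = 141 and p* = 113.
With the rebate, buyers effectively pay pb = ps − 17, where ps is the price sellers receive.
On the curves, pb = 386/3 - (1/9)q and ps = 95.375 + 0.125q; the wedge ps − pb = 17 gives 95.375 + 0.125q − (386/3 - (1/9)q) = 17, so q' = 213.
Then pb = 386/3 − (1/9)·213 = 105 and ps = 95.375 + 0.125·213 = 122.
Buyers' price falls by p* − pb = 113 − 105 = 8; sellers' price rises by ps − p* = 122 − 113 = 9.
So consumers capture 8/17 = 8/17 of each unit of subsidy.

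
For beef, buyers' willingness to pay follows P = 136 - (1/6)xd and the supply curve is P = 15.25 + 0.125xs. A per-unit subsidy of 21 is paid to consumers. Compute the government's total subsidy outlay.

Pre-subsidy: 136 - (1/6)x = 15.25 + 0.125x gives x* = 414 and P* = 67.
With the rebate, buyers effectively pay Pb = Ps − 21, where Ps is the price sellers receive.
On the curves, Pb = 136 - (1/6)x and Ps = 15.25 + 0.125x; the wedge Ps − Pb = 21 gives 15.25 + 0.125x − (136 - (1/6)x) = 21, so x' = 486.
Then Pb = 136 − (1/6)·486 = 55 and Ps = 15.25 + 0.125·486 = 76.
Government outlay = subsidy × quantity = 21 × 486 = 10206.

Government cost = 10206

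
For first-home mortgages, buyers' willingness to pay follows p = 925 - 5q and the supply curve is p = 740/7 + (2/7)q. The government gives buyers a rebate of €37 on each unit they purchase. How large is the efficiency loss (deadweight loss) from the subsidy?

Deadweight loss = €129.5

Pre-subsidy: 925 - 5q = 740/7 + (2/7)q gives q* = 155 and p* = 150.
With the rebate, buyers effectively pay pb = ps − 37, where ps is the price sellers receive.
On the curves, pb = 925 - 5q and ps = 740/7 + (2/7)q; the wedge ps − pb = 37 gives 740/7 + (2/7)q − (925 - 5q) = 37, so q' = 162.
Then pb = 925 − 5·162 = 115 and ps = 740/7 + (2/7)·162 = 152.
The subsidy expands output by 162 − 155 = 7 past the efficient level; on those units the gap between marginal cost and willingness to pay runs from 0 up to 37.
DWL = ½ × 37 × 7 = 129.5.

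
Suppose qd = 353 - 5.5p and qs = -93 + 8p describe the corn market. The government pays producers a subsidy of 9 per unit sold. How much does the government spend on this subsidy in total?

Pre-subsidy: 353 - 5.5p = -93 + 8p gives p* = 892/27, q* = 4625/27.
With the subsidy, sellers receive ps = pb + 9 for each unit, where pb is the price buyers pay.
Supply in terms of pb becomes qs = -93 + 8(pb + 9) = -21 + 8pb. Setting this equal to demand: 353 - 5.5pb = -21 + 8pb, so pb = 748/27.
Sellers receive ps = 748/27 + 9 = 991/27; q' = 353 − 5.5·(748/27) = 5417/27.
Government outlay = subsidy × quantity = 9 × 5417/27 = 5417/3.

Government cost = 5417/3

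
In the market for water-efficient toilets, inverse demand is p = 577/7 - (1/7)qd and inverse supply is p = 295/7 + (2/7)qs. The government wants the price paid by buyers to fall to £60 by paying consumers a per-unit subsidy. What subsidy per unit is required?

Required subsidy s = £27 per unit

At a buyer price of 60, quantity demanded is 577 − 7·60 = 157.
Sellers supply 157 only when they receive ps = 295/7 + (2/7)·157 = 87.
s = ps − pb = 87 − 60 = 27.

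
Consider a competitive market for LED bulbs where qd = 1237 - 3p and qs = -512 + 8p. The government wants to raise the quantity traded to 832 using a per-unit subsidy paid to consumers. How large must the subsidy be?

Required subsidy s = 33 per unit

At q = 832, invert demand for the buyer price: pb = (1237 − 832)/3 = 135; invert supply for the seller price: ps = (832 − (-512))/8 = 168.
The subsidy must fill the gap: s = ps − pb = 168 − 135 = 33.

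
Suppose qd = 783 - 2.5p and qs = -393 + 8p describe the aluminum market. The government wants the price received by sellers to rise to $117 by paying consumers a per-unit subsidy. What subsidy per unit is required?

At a seller price of 117, quantity supplied is -393 + 8·117 = 543.
Buyers absorb 543 only when they pay pb with 783 − 2.5·pb = 543, i.e. pb = 96.
s = ps − pb = 117 − 96 = 21.

Required subsidy s = $21 per unit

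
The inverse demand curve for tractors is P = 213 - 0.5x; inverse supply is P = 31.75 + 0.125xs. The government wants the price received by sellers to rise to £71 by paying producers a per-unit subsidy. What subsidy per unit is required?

At a seller price of 71, quantity supplied is -254 + 8·71 = 314.
Buyers absorb 314 only when they pay Pb = 213 − 0.5·314 = 56.
s = Ps − Pb = 71 − 56 = 15.

Required subsidy s = £15 per unit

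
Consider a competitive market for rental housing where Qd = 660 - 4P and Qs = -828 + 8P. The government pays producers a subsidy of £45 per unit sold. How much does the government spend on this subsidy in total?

Government cost = £12780

Pre-subsidy: 660 - 4P = -828 + 8P gives P* = 124, Q* = 164.
With the subsidy, sellers receive Ps = Pb + 45 for each unit, where Pb is the price buyers pay.
Supply in terms of Pb becomes Qs = -828 + 8(Pb + 45) = -468 + 8Pb. Setting this equal to demand: 660 - 4Pb = -468 + 8Pb, so Pb = 94.
Sellers receive Ps = 94 + 45 = 139; Q' = 660 − 4·94 = 284.
Government outlay = subsidy × quantity = 45 × 284 = 12780.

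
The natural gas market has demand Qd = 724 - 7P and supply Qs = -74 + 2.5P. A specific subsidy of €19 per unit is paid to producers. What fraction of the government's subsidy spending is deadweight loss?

DWL / government spending = 35/342

Pre-subsidy: 724 - 7P = -74 + 2.5P gives P* = 84, Q* = 136.
With the subsidy, sellers receive Ps = Pb + 19 for each unit, where Pb is the price buyers pay.
Supply in terms of Pb becomes Qs = -74 + 2.5(Pb + 19) = -26.5 + 2.5Pb. Setting this equal to demand: 724 - 7Pb = -26.5 + 2.5Pb, so Pb = 79.
Sellers receive Ps = 79 + 19 = 98; Q' = 724 − 7·79 = 171.
ΔCS = ½(136 + 171)(84 − 79) = 767.5; ΔPS = ½(136 + 171)(98 − 84) = 2149.
Government spending = 19 × 171 = 3249.
DWL = ½ × 19 × (171 − 136) = 332.5; fraction = 332.5 / 3249 = 35/342.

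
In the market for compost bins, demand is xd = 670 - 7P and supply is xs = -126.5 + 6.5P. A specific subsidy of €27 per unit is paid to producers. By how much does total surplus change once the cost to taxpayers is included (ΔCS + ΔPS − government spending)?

Net change in total surplus = -€1228.5

Pre-subsidy: 670 - 7P = -126.5 + 6.5P gives P* = 59, x* = 257.
With the subsidy, sellers receive Ps = Pb + 27 for each unit, where Pb is the price buyers pay.
Supply in terms of Pb becomes xs = -126.5 + 6.5(Pb + 27) = 49 + 6.5Pb. Setting this equal to demand: 670 - 7Pb = 49 + 6.5Pb, so Pb = 46.
Sellers receive Ps = 46 + 27 = 73; x' = 670 − 7·46 = 348.
ΔCS = ½(257 + 348)(59 − 46) = 3932.5; ΔPS = ½(257 + 348)(73 − 59) = 4235.
Government spending = 27 × 348 = 9396.
Net change = 3932.5 + 4235 − 9396 = -1228.5. The loss equals the DWL triangle ½·27·91.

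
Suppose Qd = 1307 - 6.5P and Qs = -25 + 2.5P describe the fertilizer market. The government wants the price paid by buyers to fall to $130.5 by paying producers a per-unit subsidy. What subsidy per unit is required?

Required subsidy s = $63 per unit

At a buyer price of 130.5, quantity demanded is 1307 − 6.5·130.5 = 458.75.
Sellers supply 458.75 only when they receive Ps with -25 + 2.5·Ps = 458.75, i.e. Ps = 193.5.
s = Ps − Pb = 193.5 − 130.5 = 63.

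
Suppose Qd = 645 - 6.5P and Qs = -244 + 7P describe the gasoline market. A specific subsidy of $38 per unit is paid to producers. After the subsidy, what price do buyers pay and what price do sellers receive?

Pre-subsidy: 645 - 6.5P = -244 + 7P gives P* = 1778/27, Q* = 5858/27.
With the subsidy, sellers receive Ps = Pb + 38 for each unit, where Pb is the price buyers pay.
Supply in terms of Pb becomes Qs = -244 + 7(Pb + 38) = 22 + 7Pb. Setting this equal to demand: 645 - 6.5Pb = 22 + 7Pb, so Pb = 1246/27.
Sellers receive Ps = 1246/27 + 38 = 2272/27; Q' = 645 − 6.5·(1246/27) = 9316/27.

Buyers pay 1246/27; sellers receive 2272/27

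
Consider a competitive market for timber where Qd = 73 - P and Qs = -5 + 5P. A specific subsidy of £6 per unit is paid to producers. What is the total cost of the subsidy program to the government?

Pre-subsidy: 73 - P = -5 + 5P gives P* = 13, Q* = 60.
With the subsidy, sellers receive Ps = Pb + 6 for each unit, where Pb is the price buyers pay.
Supply in terms of Pb becomes Qs = -5 + 5(Pb + 6) = 25 + 5Pb. Setting this equal to demand: 73 - Pb = 25 + 5Pb, so Pb = 8.
Sellers receive Ps = 8 + 6 = 14; Q' = 73 − 1·8 = 65.
Government outlay = subsidy × quantity = 6 × 65 = 390.

Government cost = £390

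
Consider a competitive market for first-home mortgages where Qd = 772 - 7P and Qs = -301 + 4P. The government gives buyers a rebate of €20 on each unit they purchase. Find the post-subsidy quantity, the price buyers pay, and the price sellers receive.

Pre-subsidy: 772 - 7P = -301 + 4P gives P* = 1073/11, Q* = 981/11.
With the rebate, buyers effectively pay Pb = Ps − 20, where Ps is the price sellers receive.
Demand in terms of Ps becomes Qd = 772 − 7(Ps − 20) = 912 - 7Ps. Setting this equal to supply: 912 - 7Ps = -301 + 4Ps, so Ps = 1213/11.
Buyers pay Pb = 1213/11 − 20 = 993/11; Q' = -301 + 4·(1213/11) = 1541/11.

Q' = 1541/11; buyers pay 993/11; sellers receive 1213/11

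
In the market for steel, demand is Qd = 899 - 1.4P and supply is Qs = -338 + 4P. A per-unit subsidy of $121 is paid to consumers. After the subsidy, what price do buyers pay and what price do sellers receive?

Pre-subsidy: 899 - 1.4P = -338 + 4P gives P* = 6185/27, Q* = 15614/27.
With the rebate, buyers effectively pay Pb = Ps − 121, where Ps is the price sellers receive.
Demand in terms of Ps becomes Qd = 899 − 1.4(Ps − 121) = 1068.4 - 1.4Ps. Setting this equal to supply: 1068.4 - 1.4Ps = -338 + 4Ps, so Ps = 2344/9.
Buyers pay Pb = 2344/9 − 121 = 1255/9; Q' = -338 + 4·(2344/9) = 6334/9.

Buyers pay 1255/9; sellers receive 2344/9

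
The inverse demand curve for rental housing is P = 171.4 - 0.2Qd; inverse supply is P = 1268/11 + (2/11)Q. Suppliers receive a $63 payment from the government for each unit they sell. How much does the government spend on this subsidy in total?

Government cost = $19656

Pre-subsidy: 171.4 - 0.2Q = 1268/11 + (2/11)Q gives Q* = 147 and P* = 142.
With the subsidy, sellers receive Ps = Pb + 63 for each unit, where Pb is the price buyers pay.
On the curves, Pb = 171.4 - 0.2Q and Ps = 1268/11 + (2/11)Q; the wedge Ps − Pb = 63 gives 1268/11 + (2/11)Q − (171.4 - 0.2Q) = 63, so Q' = 312.
Then Pb = 171.4 − 0.2·312 = 109 and Ps = 1268/11 + (2/11)·312 = 172.
Government outlay = subsidy × quantity = 63 × 312 = 19656.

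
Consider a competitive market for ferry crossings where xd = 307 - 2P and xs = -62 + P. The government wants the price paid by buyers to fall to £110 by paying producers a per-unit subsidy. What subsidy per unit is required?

At a buyer price of 110, quantity demanded is 307 − 2·110 = 87.
Sellers supply 87 only when they receive Ps with -62 + 1·Ps = 87, i.e. Ps = 149.
s = Ps − Pb = 149 − 110 = 39.

Required subsidy s = £39 per unit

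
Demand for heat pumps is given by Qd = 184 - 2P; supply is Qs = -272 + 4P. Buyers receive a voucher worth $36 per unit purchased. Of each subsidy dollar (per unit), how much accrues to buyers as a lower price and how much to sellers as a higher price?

Pre-subsidy: 184 - 2P = -272 + 4P gives P* = 76, Q* = 32.
With the rebate, buyers effectively pay Pb = Ps − 36, where Ps is the price sellers receive.
Demand in terms of Ps becomes Qd = 184 − 2(Ps − 36) = 256 - 2Ps. Setting this equal to supply: 256 - 2Ps = -272 + 4Ps, so Ps = 88.
Buyers pay Pb = 88 − 36 = 52; Q' = -272 + 4·88 = 80.
Buyers' price falls by P* − Pb = 76 − 52 = 24; sellers' price rises by Ps − P* = 88 − 76 = 12.

Buyers gain $24 per unit; sellers gain $12 per unit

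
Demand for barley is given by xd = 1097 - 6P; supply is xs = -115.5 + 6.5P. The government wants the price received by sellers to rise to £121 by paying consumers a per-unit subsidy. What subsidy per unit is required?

Required subsidy s = £50 per unit

At a seller price of 121, quantity supplied is -115.5 + 6.5·121 = 671.
Buyers absorb 671 only when they pay Pb with 1097 − 6·Pb = 671, i.e. Pb = 71.
s = Ps − Pb = 121 − 71 = 50.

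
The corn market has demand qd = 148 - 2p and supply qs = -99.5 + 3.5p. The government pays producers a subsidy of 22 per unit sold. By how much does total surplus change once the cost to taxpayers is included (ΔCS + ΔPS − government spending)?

Pre-subsidy: 148 - 2p = -99.5 + 3.5p gives p* = 45, q* = 58.
With the subsidy, sellers receive ps = pb + 22 for each unit, where pb is the price buyers pay.
Supply in terms of pb becomes qs = -99.5 + 3.5(pb + 22) = -22.5 + 3.5pb. Setting this equal to demand: 148 - 2pb = -22.5 + 3.5pb, so pb = 31.
Sellers receive ps = 31 + 22 = 53; q' = 148 − 2·31 = 86.
ΔCS = ½(58 + 86)(45 − 31) = 1008; ΔPS = ½(58 + 86)(53 − 45) = 576.
Government spending = 22 × 86 = 1892.
Net change = 1008 + 576 − 1892 = -308. The loss equals the DWL triangle ½·22·28.

Net change in total surplus = -308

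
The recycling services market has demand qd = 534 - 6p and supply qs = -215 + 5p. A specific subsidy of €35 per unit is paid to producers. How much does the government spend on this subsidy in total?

Government cost = 85050/11

Pre-subsidy: 534 - 6p = -215 + 5p gives p* = 749/11, q* = 1380/11.
With the subsidy, sellers receive ps = pb + 35 for each unit, where pb is the price buyers pay.
Supply in terms of pb becomes qs = -215 + 5(pb + 35) = -40 + 5pb. Setting this equal to demand: 534 - 6pb = -40 + 5pb, so pb = 574/11.
Sellers receive ps = 574/11 + 35 = 959/11; q' = 534 − 6·(574/11) = 2430/11.
Government outlay = subsidy × quantity = 35 × 2430/11 = 85050/11.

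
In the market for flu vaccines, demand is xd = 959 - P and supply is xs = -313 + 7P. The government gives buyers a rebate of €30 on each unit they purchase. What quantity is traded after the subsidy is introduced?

x' = 826.25

Pre-subsidy: 959 - P = -313 + 7P gives P* = 159, x* = 800.
With the rebate, buyers effectively pay Pb = Ps − 30, where Ps is the price sellers receive.
Demand in terms of Ps becomes xd = 959 − 1(Ps − 30) = 989 - Ps. Setting this equal to supply: 989 - Ps = -313 + 7Ps, so Ps = 162.75.
Buyers pay Pb = 162.75 − 30 = 132.75; x' = -313 + 7·162.75 = 826.25.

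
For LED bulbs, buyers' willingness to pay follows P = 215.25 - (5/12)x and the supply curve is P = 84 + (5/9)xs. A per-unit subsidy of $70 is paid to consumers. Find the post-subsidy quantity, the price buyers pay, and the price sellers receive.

x' = 207; buyers pay $129; sellers receive $199

Pre-subsidy: 215.25 - (5/12)x = 84 + (5/9)x gives x* = 135 and P* = 159.
With the rebate, buyers effectively pay Pb = Ps − 70, where Ps is the price sellers receive.
On the curves, Pb = 215.25 - (5/12)x and Ps = 84 + (5/9)x; the wedge Ps − Pb = 70 gives 84 + (5/9)x − (215.25 - (5/12)x) = 70, so x' = 207.
Then Pb = 215.25 − (5/12)·207 = 129 and Ps = 84 + (5/9)·207 = 199.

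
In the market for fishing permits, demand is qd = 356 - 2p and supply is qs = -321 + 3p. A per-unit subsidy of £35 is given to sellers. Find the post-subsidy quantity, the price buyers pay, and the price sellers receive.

Pre-subsidy: 356 - 2p = -321 + 3p gives p* = 135.4, q* = 85.2.
With the subsidy, sellers receive ps = pb + 35 for each unit, where pb is the price buyers pay.
Supply in terms of pb becomes qs = -321 + 3(pb + 35) = -216 + 3pb. Setting this equal to demand: 356 - 2pb = -216 + 3pb, so pb = 114.4.
Sellers receive ps = 114.4 + 35 = 149.4; q' = 356 − 2·114.4 = 127.2.

q' = 127.2; buyers pay £114.4; sellers receive £149.4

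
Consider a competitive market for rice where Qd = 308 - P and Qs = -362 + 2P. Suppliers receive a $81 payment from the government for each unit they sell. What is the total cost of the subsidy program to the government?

Pre-subsidy: 308 - P = -362 + 2P gives P* = 670/3, Q* = 254/3.
With the subsidy, sellers receive Ps = Pb + 81 for each unit, where Pb is the price buyers pay.
Supply in terms of Pb becomes Qs = -362 + 2(Pb + 81) = -200 + 2Pb. Setting this equal to demand: 308 - Pb = -200 + 2Pb, so Pb = 508/3.
Sellers receive Ps = 508/3 + 81 = 751/3; Q' = 308 − 1·(508/3) = 416/3.
Government outlay = subsidy × quantity = 81 × 416/3 = 11232.

Government cost = $11232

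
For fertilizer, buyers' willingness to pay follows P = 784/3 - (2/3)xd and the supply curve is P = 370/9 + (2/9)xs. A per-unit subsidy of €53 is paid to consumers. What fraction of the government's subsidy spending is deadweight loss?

Pre-subsidy: 784/3 - (2/3)x = 370/9 + (2/9)x gives x* = 247.75 and P* = 577/6.
With the rebate, buyers effectively pay Pb = Ps − 53, where Ps is the price sellers receive.
On the curves, Pb = 784/3 - (2/3)x and Ps = 370/9 + (2/9)x; the wedge Ps − Pb = 53 gives 370/9 + (2/9)x − (784/3 - (2/3)x) = 53, so x' = 307.375.
Then Pb = 784/3 − (2/3)·307.375 = 677/12 and Ps = 370/9 + (2/9)·307.375 = 1313/12.
ΔCS = ½(247.75 + 307.375)(577/6 − 677/12) = 11033.109375; ΔPS = ½(247.75 + 307.375)(1313/12 − 577/6) = 3677.703125.
Government spending = 53 × 307.375 = 16290.875.
DWL = ½ × 53 × (307.375 − 247.75) = 1580.0625; fraction = 1580.0625 / 16290.875 = 477/4918.

DWL / government spending = 477/4918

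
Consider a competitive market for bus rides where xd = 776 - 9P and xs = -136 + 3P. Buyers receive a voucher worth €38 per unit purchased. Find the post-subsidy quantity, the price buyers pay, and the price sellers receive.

Pre-subsidy: 776 - 9P = -136 + 3P gives P* = 76, x* = 92.
With the rebate, buyers effectively pay Pb = Ps − 38, where Ps is the price sellers receive.
Demand in terms of Ps becomes xd = 776 − 9(Ps − 38) = 1118 - 9Ps. Setting this equal to supply: 1118 - 9Ps = -136 + 3Ps, so Ps = 104.5.
Buyers pay Pb = 104.5 − 38 = 66.5; x' = -136 + 3·104.5 = 177.5.

x' = 177.5; buyers pay €66.5; sellers receive €104.5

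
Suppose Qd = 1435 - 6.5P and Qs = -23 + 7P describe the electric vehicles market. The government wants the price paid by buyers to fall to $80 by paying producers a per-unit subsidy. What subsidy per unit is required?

At a buyer price of 80, quantity demanded is 1435 − 6.5·80 = 915.
Sellers supply 915 only when they receive Ps with -23 + 7·Ps = 915, i.e. Ps = 134.
s = Ps − Pb = 134 − 80 = 54.

Required subsidy s = $54 per unit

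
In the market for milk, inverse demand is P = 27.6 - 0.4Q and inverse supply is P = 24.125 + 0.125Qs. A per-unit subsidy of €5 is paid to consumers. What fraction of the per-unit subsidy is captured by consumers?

Consumer share = 16/21

Pre-subsidy: 27.6 - 0.4Q = 24.125 + 0.125Q gives Q* = 139/21 and P* = 524/21.
With the rebate, buyers effectively pay Pb = Ps − 5, where Ps is the price sellers receive.
On the curves, Pb = 27.6 - 0.4Q and Ps = 24.125 + 0.125Q; the wedge Ps − Pb = 5 gives 24.125 + 0.125Q − (27.6 - 0.4Q) = 5, so Q' = 113/7.
Then Pb = 27.6 − 0.4·(113/7) = 148/7 and Ps = 24.125 + 0.125·(113/7) = 183/7.
Buyers' price falls by P* − Pb = 524/21 − 148/7 = 80/21; sellers' price rises by Ps − P* = 183/7 − 524/21 = 25/21.
So consumers capture (80/21)/5 = 16/21 of each unit of subsidy.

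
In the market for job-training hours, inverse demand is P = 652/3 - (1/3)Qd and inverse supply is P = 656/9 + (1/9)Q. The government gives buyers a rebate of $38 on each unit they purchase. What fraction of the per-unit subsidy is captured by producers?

Pre-subsidy: 652/3 - (1/3)Q = 656/9 + (1/9)Q gives Q* = 325 and P* = 109.
With the rebate, buyers effectively pay Pb = Ps − 38, where Ps is the price sellers receive.
On the curves, Pb = 652/3 - (1/3)Q and Ps = 656/9 + (1/9)Q; the wedge Ps − Pb = 38 gives 656/9 + (1/9)Q − (652/3 - (1/3)Q) = 38, so Q' = 410.5.
Then Pb = 652/3 − (1/3)·410.5 = 80.5 and Ps = 656/9 + (1/9)·410.5 = 118.5.
Buyers' price falls by P* − Pb = 109 − 80.5 = 28.5; sellers' price rises by Ps − P* = 118.5 − 109 = 9.5.
So producers capture 9.5/38 = 0.25 of each unit of subsidy.

Producer share = 0.25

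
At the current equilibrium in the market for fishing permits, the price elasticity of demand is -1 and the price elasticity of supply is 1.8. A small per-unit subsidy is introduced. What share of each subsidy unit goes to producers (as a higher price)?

Producer share = 5/14

For a small subsidy around the equilibrium, the benefit split depends on the relative slopes, which at a point are proportional to the elasticities.
Buyer share = εs/(εs + |εd|) = 1.8/(1.8 + 1) = 9/14; seller share = |εd|/(εs + |εd|) = 5/14.
So producers capture 5/14 of the subsidy.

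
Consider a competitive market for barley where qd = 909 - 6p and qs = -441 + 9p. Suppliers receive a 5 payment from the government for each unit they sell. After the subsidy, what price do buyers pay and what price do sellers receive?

Buyers pay 87; sellers receive 92

Pre-subsidy: 909 - 6p = -441 + 9p gives p* = 90, q* = 369.
With the subsidy, sellers receive ps = pb + 5 for each unit, where pb is the price buyers pay.
Supply in terms of pb becomes qs = -441 + 9(pb + 5) = -396 + 9pb. Setting this equal to demand: 909 - 6pb = -396 + 9pb, so pb = 87.
Sellers receive ps = 87 + 5 = 92; q' = 909 − 6·87 = 387.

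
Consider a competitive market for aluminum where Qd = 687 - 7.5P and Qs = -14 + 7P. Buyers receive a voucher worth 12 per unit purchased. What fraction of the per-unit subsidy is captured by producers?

Producer share = 15/29

Pre-subsidy: 687 - 7.5P = -14 + 7P gives P* = 1402/29, Q* = 9408/29.
With the rebate, buyers effectively pay Pb = Ps − 12, where Ps is the price sellers receive.
Demand in terms of Ps becomes Qd = 687 − 7.5(Ps − 12) = 777 - 7.5Ps. Setting this equal to supply: 777 - 7.5Ps = -14 + 7Ps, so Ps = 1582/29.
Buyers pay Pb = 1582/29 − 12 = 1234/29; Q' = -14 + 7·(1582/29) = 10668/29.
Buyers' price falls by P* − Pb = 1402/29 − 1234/29 = 168/29; sellers' price rises by Ps − P* = 1582/29 − 1402/29 = 180/29.
So producers capture (180/29)/12 = 15/29 of each unit of subsidy.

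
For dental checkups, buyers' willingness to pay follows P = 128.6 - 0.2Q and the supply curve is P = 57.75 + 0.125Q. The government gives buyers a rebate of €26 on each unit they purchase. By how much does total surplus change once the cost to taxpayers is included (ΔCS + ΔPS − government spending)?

Net change in total surplus = -€1040

Pre-subsidy: 128.6 - 0.2Q = 57.75 + 0.125Q gives Q* = 218 and P* = 85.
With the rebate, buyers effectively pay Pb = Ps − 26, where Ps is the price sellers receive.
On the curves, Pb = 128.6 - 0.2Q and Ps = 57.75 + 0.125Q; the wedge Ps − Pb = 26 gives 57.75 + 0.125Q − (128.6 - 0.2Q) = 26, so Q' = 298.
Then Pb = 128.6 − 0.2·298 = 69 and Ps = 57.75 + 0.125·298 = 95.
ΔCS = ½(218 + 298)(85 − 69) = 4128; ΔPS = ½(218 + 298)(95 − 85) = 2580.
Government spending = 26 × 298 = 7748.
Net change = 4128 + 2580 − 7748 = -1040. The loss equals the DWL triangle ½·26·80.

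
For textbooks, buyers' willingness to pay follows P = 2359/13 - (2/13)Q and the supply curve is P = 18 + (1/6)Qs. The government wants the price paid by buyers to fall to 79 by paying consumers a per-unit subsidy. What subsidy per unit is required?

Required subsidy s = 50 per unit

At a buyer price of 79, quantity demanded is 1179.5 − 6.5·79 = 666.
Sellers supply 666 only when they receive Ps = 18 + (1/6)·666 = 129.
s = Ps − Pb = 129 − 79 = 50.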